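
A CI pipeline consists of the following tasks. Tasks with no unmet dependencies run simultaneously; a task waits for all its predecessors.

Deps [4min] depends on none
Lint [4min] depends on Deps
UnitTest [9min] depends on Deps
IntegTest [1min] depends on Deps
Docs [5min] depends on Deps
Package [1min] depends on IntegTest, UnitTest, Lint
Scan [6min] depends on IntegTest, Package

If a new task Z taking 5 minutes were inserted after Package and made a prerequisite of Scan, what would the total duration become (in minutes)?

Originally the schedule takes 20 minutes.
With Z inserted, Scan now waits for max(IntegTest, Package, Z).
New critical path: Deps→UnitTest→Package→Z→Scan = 4+9+1+5+6 = 25 ⇒ 25 minutes.

25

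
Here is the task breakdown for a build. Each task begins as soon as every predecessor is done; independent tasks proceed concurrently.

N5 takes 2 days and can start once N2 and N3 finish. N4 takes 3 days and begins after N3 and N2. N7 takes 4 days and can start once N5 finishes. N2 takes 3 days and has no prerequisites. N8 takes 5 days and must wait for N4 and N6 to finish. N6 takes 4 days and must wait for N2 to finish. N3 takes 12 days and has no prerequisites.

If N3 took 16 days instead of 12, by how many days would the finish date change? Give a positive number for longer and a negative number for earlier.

4

Baseline: N3→N4→N8 = 12+3+5 = 20 → 20 days.
N3 lies on that path, so at 16 days the path becomes 24 days.
The critical path is still N3→N4→N8; finish is now 24 days.
Change in finish: 24 − 20 = +4 days.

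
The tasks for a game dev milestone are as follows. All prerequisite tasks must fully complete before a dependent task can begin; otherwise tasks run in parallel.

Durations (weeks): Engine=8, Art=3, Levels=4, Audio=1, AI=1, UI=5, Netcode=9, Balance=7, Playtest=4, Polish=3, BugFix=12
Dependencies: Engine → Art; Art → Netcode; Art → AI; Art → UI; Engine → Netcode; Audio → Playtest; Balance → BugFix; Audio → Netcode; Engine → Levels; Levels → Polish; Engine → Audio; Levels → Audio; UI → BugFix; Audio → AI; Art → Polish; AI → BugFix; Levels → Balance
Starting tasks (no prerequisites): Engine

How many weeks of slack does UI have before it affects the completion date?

The longest chain is Engine→Levels→Balance→BugFix = 8+4+7+12 = 31; overall finish 31 weeks.
Longest path through UI: 28 weeks (earliest finish 16, latest finish 19).
Slack of UI = 14 − 11 = 3 weeks.

3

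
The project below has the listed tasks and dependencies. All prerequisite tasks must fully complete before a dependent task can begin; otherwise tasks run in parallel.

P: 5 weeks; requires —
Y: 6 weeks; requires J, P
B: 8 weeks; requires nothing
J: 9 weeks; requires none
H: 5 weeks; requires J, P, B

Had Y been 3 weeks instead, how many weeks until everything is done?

14

As given, the longest chain is J→Y = 9+6 = 15, so the finish is 15 weeks.
Y is on the critical path; changing it to 3 makes that path 12 weeks.
Now J→H = 9+5 = 14 is longest, so the finish becomes 14 weeks.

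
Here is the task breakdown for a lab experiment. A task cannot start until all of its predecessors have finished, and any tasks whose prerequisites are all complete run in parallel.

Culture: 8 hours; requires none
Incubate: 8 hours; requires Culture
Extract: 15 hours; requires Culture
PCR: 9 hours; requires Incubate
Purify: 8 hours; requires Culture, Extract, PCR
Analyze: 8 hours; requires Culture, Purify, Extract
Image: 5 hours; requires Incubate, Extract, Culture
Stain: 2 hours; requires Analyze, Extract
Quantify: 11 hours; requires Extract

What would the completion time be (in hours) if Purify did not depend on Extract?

43

Original critical path: Culture→Incubate→PCR→Purify→Analyze→Stain = 8+8+9+8+8+2 = 43 ⇒ 43 hours.
Dropping Extract→Purify doesn't change Purify's earliest start (25); another predecessor still binds.
The longest chain is now Culture→Incubate→PCR→Purify→Analyze→Stain = 8+8+9+8+8+2 = 43, so the lab experiment takes 43 hours.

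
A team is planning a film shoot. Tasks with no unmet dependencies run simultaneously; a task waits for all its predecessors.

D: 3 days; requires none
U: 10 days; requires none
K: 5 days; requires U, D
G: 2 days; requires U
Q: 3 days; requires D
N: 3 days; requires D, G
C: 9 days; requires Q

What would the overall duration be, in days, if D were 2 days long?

15

As given, the longest chain is D→Q→C = 3+3+9 = 15, so the finish is 15 days.
Since D is critical, the -1 change carries straight to that chain (now 14 days).
The binding chain switches to U→K = 10+5 = 15; finish 15 days.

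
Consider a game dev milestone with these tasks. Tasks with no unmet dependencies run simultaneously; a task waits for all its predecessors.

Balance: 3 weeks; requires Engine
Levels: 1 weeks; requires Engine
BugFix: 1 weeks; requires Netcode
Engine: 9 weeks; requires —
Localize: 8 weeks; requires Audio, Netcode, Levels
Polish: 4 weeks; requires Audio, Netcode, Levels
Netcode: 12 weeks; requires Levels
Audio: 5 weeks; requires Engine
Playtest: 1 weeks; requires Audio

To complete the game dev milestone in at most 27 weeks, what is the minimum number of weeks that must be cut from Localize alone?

3

Current finish: 30 weeks; target: 27.
Localize is on every critical path, so each week cut from Localize cuts the finish by one (this holds down to a finish of 26).
Need 30 − 27 = 3 weeks off Localize → Localize becomes 5 weeks, finish becomes 27.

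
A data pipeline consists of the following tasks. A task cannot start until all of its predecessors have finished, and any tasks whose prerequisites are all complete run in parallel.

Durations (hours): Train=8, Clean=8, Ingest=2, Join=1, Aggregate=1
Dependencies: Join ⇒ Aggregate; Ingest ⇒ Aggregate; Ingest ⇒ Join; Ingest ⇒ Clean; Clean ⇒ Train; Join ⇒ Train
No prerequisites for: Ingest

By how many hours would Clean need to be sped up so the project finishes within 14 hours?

Current finish: 18 hours; target: 14.
Clean is on every critical path, so each hour cut from Clean cuts the finish by one (this holds down to a finish of 11).
Need 18 − 14 = 4 hours off Clean → Clean becomes 4 hours, finish becomes 14.

4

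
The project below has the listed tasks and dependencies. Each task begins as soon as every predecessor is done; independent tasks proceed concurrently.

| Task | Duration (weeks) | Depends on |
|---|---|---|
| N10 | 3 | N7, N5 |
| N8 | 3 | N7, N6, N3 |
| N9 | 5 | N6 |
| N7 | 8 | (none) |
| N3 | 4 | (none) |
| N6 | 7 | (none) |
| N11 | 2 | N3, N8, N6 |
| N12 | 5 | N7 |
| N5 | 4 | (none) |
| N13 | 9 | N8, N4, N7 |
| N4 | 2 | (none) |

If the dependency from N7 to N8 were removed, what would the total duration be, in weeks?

19

Before: longest chain N7→N8→N13 = 8+3+9 = 20, finish 20.
Without N7→N8, N8's earliest start moves from 8 to 7.
After: N6→N8→N13 = 7+3+9 = 19 → 19 weeks.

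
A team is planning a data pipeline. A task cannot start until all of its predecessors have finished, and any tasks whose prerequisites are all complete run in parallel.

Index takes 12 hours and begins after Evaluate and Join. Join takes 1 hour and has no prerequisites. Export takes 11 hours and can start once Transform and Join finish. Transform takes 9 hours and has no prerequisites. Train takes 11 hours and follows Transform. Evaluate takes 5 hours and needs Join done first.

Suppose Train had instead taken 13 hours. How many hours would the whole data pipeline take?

22

Actual critical path: Transform→Train = 9+11 = 20 ⇒ 20 hours.
Train is on the critical path; changing it to 13 makes that path 22 hours.
No other chain overtakes it, so the finish is 22 hours.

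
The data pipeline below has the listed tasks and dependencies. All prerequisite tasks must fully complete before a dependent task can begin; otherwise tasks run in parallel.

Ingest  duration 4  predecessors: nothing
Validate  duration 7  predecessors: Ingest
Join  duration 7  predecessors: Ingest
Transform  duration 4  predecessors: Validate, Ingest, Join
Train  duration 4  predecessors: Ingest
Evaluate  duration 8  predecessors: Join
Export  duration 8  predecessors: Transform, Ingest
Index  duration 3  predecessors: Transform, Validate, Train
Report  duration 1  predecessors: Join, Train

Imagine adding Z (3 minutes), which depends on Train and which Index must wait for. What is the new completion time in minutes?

Originally the project takes 23 minutes.
With Z inserted, Index now waits for max(Transform, Validate, Train, Z).
New critical path: Ingest→Validate→Transform→Export = 4+7+4+8 = 23 ⇒ 23 minutes.

23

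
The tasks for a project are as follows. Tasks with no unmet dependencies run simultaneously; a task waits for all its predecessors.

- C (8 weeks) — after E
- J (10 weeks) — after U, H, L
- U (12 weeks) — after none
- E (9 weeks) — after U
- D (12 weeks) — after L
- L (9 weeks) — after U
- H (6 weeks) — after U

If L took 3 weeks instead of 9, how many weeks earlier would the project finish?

4

Critical path before the change: U→L→D = 12+9+12 = 33 giving 33 weeks.
Since L is critical, the -6 change carries straight to that chain (now 27 weeks).
Now U→E→C = 12+9+8 = 29 is longest, so the finish becomes 29 weeks.
Change in finish: 29 − 33 = -4 weeks.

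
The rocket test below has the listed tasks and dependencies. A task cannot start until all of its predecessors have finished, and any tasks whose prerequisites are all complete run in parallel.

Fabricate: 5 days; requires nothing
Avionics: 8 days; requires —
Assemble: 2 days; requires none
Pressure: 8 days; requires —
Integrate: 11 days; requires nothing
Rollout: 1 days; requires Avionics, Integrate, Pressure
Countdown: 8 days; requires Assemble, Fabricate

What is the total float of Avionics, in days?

The longest chain is Fabricate→Countdown = 5+8 = 13; overall finish 13 days.
Longest path through Avionics: 9 days (earliest finish 8, latest finish 12).
Float = 13 − 9 = 4.

4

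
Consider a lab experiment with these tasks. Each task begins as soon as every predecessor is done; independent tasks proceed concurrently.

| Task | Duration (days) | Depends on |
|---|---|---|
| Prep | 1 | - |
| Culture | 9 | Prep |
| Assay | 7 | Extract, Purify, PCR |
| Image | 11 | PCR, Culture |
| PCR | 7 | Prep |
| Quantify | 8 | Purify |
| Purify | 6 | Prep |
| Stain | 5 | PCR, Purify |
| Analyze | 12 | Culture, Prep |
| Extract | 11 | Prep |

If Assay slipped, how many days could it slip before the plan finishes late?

Prep→Culture→Analyze = 1+9+12 = 22 sets the makespan at 22 days.
Longest path through Assay: 19 days (earliest finish 19, latest finish 22).
So Assay can slip 22 − 19 = 3 days.

3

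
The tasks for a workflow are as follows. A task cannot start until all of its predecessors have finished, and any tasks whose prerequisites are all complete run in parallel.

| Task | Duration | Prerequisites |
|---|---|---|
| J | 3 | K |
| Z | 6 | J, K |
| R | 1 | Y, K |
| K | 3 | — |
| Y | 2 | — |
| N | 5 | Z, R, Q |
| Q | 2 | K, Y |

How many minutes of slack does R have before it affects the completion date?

Critical path: K→J→Z→N = 3+3+6+5 = 17, so the finish is 17 minutes.
Longest path through R: 9 minutes (earliest finish 4, latest finish 12).
Slack of R = 11 − 3 = 8 minutes.

8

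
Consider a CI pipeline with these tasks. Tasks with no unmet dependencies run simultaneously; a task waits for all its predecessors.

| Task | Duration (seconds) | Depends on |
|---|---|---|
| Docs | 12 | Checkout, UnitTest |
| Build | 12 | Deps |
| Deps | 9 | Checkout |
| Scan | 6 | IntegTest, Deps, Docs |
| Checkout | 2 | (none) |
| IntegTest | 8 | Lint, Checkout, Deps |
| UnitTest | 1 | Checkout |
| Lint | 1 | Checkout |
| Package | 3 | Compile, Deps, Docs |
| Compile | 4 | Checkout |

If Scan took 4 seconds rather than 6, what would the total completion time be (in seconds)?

Baseline: Checkout→Deps→IntegTest→Scan = 2+9+8+6 = 25 → 25 seconds.
Since Scan is critical, the -2 change carries straight to that chain (now 23 seconds).
No other chain overtakes it, so the finish is 23 seconds.

23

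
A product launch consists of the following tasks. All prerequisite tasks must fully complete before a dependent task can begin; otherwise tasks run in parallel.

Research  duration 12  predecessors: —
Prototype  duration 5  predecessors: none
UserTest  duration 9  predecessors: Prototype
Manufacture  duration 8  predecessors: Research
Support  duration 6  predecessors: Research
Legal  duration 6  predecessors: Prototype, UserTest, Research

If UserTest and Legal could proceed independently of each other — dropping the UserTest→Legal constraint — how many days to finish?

20

Original critical path: Research→Manufacture = 12+8 = 20 ⇒ 20 days.
Without UserTest→Legal, Legal's earliest start moves from 14 to 12.
New critical path: Research→Manufacture = 12+8 = 20 ⇒ 20 days.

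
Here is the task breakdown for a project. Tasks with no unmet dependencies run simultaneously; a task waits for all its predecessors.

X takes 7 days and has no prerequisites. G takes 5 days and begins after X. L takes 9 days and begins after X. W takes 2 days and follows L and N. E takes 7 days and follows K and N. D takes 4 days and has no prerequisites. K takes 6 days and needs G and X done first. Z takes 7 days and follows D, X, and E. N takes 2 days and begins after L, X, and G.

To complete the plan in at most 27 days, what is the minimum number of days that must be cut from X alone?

5

Current finish: 32 days; target: 27.
X is on every critical path, so each day cut from X cuts the finish by one (this holds down to a finish of 26).
Need 32 − 27 = 5 days off X → X becomes 2 days, finish becomes 27.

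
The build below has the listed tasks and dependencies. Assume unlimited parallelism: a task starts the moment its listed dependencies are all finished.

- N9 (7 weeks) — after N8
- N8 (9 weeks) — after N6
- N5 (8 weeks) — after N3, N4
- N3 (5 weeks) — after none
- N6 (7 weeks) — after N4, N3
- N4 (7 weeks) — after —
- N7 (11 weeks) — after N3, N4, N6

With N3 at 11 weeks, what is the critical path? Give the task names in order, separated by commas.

The binding path is N4→N6→N8→N9 = 7+7+9+7 = 30; finish at 30 weeks.
N3 has 2 weeks of float (longest path through it is 28).
Now N3→N6→N8→N9 = 11+7+9+7 = 34 is longest, so the finish becomes 34 weeks.

N3, N6, N8, N9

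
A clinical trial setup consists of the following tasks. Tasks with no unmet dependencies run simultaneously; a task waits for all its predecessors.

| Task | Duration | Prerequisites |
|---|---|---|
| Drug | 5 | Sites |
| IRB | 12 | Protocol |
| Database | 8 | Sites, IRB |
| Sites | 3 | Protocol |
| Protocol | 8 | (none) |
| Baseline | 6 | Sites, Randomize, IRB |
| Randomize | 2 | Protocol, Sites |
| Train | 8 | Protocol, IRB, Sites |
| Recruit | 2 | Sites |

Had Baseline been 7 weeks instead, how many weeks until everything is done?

28

Actual critical path: Protocol→IRB→Train = 8+12+8 = 28 ⇒ 28 weeks.
Baseline is off the critical path — its longest chain is 26 weeks, giving 2 of slack.
The critical path is still Protocol→IRB→Train; finish is now 28 weeks.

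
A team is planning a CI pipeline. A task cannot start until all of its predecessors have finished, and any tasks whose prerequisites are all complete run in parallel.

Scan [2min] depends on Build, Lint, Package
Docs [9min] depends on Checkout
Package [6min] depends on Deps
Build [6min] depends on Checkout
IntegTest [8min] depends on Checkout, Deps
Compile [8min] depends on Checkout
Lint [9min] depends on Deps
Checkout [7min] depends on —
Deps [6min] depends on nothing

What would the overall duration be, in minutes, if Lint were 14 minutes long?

22

Actual critical path: Deps→Lint→Scan = 6+9+2 = 17 ⇒ 17 minutes.
Lint is on the critical path; changing it to 14 makes that path 22 minutes.
That remains the longest chain; total 22 minutes.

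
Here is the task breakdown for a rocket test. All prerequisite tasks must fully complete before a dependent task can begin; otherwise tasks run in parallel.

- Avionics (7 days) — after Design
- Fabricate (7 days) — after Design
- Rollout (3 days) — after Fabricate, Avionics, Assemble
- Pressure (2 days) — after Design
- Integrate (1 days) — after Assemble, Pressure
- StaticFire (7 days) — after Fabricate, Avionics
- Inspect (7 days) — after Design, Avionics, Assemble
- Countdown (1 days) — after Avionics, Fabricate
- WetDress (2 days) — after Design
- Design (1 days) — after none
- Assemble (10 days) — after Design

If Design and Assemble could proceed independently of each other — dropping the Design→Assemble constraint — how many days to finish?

With the dependency in place, Design→Assemble→Inspect = 1+10+7 = 18 sets the finish at 18 days.
Without Design→Assemble, Assemble's earliest start moves from 1 to 0.
New critical path: Assemble→Inspect = 10+7 = 17 ⇒ 17 days.

17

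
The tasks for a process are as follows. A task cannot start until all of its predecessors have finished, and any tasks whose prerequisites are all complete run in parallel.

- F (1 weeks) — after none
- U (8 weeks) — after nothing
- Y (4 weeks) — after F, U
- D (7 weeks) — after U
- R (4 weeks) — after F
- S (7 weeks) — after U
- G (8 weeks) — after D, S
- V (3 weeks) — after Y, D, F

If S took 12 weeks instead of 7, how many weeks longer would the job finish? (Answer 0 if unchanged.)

Actual critical path: U→S→G = 8+7+8 = 23 ⇒ 23 weeks.
S is on the critical path; changing it to 12 makes that path 28 weeks.
That remains the longest chain; total 28 weeks.
Change in finish: 28 − 23 = +5 weeks.

5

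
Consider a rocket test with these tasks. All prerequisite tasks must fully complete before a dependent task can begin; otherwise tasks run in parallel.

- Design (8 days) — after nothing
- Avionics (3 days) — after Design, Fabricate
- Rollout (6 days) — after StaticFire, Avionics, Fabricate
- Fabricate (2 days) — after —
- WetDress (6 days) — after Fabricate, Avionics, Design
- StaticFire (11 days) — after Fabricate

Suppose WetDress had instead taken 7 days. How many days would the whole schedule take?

19

Baseline: Fabricate→StaticFire→Rollout = 2+11+6 = 19 → 19 days.
WetDress has 2 days of float (longest path through it is 17).
The critical path is still Fabricate→StaticFire→Rollout; finish is now 19 days.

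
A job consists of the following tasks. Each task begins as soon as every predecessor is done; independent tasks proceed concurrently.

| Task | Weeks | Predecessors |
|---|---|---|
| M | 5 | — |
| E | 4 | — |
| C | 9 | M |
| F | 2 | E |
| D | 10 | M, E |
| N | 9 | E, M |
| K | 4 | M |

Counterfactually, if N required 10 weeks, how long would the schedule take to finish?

Critical path before the change: M→D = 5+10 = 15 giving 15 weeks.
N has 1 week of float (longest path through it is 14).
The critical path is still M→D; finish is now 15 weeks.

15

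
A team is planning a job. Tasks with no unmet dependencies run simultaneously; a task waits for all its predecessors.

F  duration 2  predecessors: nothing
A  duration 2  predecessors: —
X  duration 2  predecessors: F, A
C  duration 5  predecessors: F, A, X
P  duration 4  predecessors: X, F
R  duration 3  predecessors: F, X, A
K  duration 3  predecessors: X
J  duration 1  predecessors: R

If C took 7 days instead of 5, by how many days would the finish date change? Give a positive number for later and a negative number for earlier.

Actual critical path: F→X→C = 2+2+5 = 9 ⇒ 9 days.
Since C is critical, the +2 change carries straight to that chain (now 11 days).
No other chain overtakes it, so the finish is 11 days.
Change in finish: 11 − 9 = +2 days.

2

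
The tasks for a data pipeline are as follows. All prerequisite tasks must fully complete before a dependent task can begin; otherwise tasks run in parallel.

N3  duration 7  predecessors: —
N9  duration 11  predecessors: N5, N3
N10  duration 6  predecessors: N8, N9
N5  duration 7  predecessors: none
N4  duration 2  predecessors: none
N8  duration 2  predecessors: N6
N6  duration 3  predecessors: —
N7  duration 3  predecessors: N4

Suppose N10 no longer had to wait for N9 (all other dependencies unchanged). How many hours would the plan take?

With the dependency in place, N3→N9→N10 = 7+11+6 = 24 sets the finish at 24 hours.
Without N9→N10, N10's earliest start moves from 18 to 5.
The longest chain is now N3→N9 = 7+11 = 18, so the plan takes 18 hours.

18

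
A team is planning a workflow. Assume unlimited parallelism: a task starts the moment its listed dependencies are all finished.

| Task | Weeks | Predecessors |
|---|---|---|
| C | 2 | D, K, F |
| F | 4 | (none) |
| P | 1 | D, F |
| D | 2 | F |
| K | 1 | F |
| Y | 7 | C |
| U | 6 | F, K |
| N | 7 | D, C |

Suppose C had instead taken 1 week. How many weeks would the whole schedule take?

Actual critical path: F→D→C→Y = 4+2+2+7 = 15 ⇒ 15 weeks.
C is on the critical path; changing it to 1 makes that path 14 weeks.
The critical path is still F→D→C→Y; finish is now 14 weeks.

14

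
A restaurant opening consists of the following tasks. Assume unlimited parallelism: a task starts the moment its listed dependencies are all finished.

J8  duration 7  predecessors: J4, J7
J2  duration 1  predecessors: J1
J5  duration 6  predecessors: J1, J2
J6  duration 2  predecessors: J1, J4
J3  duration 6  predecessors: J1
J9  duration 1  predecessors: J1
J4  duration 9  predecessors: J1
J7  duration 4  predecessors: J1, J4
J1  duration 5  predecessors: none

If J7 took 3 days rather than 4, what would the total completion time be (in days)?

24

Baseline: J1→J4→J7→J8 = 5+9+4+7 = 25 → 25 days.
J7 is on the critical path; changing it to 3 makes that path 24 days.
No other chain overtakes it, so the finish is 24 days.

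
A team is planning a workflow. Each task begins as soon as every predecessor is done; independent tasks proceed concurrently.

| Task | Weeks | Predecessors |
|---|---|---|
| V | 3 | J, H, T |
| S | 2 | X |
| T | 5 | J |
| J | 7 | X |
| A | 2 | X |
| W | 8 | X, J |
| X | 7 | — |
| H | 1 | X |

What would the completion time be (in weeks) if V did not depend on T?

Before: longest chain X→J→T→V = 7+7+5+3 = 22, finish 22.
Without T→V, V's earliest start moves from 19 to 14.
New critical path: X→J→W = 7+7+8 = 22 ⇒ 22 weeks.

22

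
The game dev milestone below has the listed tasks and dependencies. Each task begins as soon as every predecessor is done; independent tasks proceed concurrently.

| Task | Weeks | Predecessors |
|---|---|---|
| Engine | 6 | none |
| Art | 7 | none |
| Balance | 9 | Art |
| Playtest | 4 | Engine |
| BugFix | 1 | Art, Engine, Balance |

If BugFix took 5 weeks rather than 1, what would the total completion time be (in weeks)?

Baseline: Art→Balance→BugFix = 7+9+1 = 17 → 17 weeks.
BugFix lies on that path, so at 5 weeks the path becomes 21 weeks.
No other chain overtakes it, so the finish is 21 weeks.

21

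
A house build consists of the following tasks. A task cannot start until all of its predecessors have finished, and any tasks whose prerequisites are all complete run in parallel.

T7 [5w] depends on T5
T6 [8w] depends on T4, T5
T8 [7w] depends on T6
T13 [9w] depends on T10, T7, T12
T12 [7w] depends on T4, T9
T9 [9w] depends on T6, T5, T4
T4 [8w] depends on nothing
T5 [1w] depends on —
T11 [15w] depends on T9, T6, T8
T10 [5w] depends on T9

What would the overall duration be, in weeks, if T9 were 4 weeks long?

The binding path is T4→T6→T9→T12→T13 = 8+8+9+7+9 = 41; finish at 41 weeks.
T9 is on the critical path; changing it to 4 makes that path 36 weeks.
Now T4→T6→T8→T11 = 8+8+7+15 = 38 is longest, so the finish becomes 38 weeks.

38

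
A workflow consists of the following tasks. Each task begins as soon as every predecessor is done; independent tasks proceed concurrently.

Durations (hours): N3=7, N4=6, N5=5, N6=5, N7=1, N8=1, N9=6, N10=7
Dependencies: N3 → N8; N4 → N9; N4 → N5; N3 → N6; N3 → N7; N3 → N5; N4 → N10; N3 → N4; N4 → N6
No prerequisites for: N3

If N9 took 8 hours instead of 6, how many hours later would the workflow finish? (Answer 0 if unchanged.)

Critical path before the change: N3→N4→N10 = 7+6+7 = 20 giving 20 hours.
The longest path through N9 is only 19 hours, so N9 has float 1.
Now N3→N4→N9 = 7+6+8 = 21 is longest, so the finish becomes 21 hours.
Change in finish: 21 − 20 = +1 hours.

1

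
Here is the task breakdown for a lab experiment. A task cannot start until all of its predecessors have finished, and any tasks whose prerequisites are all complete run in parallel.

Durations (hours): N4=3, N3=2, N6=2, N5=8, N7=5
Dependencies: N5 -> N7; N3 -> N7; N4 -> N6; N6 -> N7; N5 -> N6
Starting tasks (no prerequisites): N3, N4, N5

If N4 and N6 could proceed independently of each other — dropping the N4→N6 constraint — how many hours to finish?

15

Before: longest chain N5→N6→N7 = 8+2+5 = 15, finish 15.
Dropping N4→N6 doesn't change N6's earliest start (8); another predecessor still binds.
New critical path: N5→N6→N7 = 8+2+5 = 15 ⇒ 15 hours.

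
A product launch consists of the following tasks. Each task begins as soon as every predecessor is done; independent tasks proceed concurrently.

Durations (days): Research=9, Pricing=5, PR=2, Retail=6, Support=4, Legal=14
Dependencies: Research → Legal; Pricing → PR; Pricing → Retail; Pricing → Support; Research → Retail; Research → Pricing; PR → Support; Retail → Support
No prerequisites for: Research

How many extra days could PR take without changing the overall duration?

The longest chain is Research→Pricing→Retail→Support = 9+5+6+4 = 24; overall finish 24 days.
The longest chain containing PR totals 20 days.
Float = 24 − 20 = 4.

4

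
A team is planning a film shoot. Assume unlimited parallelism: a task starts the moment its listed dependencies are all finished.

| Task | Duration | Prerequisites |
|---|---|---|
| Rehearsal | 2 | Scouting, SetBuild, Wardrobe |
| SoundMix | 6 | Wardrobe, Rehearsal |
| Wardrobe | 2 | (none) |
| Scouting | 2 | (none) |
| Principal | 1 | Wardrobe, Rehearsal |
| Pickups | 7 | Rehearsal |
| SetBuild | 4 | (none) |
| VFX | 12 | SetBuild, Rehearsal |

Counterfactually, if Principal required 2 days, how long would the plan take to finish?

18

The binding path is SetBuild→Rehearsal→VFX = 4+2+12 = 18; finish at 18 days.
Principal is off the critical path — its longest chain is 7 days, giving 11 of slack.
That remains the longest chain; total 18 days.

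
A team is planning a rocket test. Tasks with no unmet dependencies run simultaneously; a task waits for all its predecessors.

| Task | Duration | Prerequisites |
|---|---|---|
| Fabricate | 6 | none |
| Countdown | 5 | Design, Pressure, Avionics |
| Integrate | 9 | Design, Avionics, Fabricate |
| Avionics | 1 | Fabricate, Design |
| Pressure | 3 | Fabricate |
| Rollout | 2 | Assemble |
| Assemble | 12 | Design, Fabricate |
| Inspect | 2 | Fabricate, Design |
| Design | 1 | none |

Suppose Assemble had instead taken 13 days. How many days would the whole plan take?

21

The binding path is Fabricate→Assemble→Rollout = 6+12+2 = 20; finish at 20 days.
Since Assemble is critical, the +1 change carries straight to that chain (now 21 days).
That remains the longest chain; total 21 days.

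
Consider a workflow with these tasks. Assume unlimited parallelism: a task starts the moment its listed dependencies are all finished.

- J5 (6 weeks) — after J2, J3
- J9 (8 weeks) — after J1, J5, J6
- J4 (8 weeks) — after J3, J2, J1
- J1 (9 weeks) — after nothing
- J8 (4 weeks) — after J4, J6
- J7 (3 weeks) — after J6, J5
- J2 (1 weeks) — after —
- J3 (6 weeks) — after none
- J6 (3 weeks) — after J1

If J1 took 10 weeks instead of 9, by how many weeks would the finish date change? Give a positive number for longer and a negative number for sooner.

1

Actual critical path: J1→J4→J8 = 9+8+4 = 21 ⇒ 21 weeks.
Since J1 is critical, the +1 change carries straight to that chain (now 22 weeks).
That remains the longest chain; total 22 weeks.
Change in finish: 22 − 21 = +1 weeks.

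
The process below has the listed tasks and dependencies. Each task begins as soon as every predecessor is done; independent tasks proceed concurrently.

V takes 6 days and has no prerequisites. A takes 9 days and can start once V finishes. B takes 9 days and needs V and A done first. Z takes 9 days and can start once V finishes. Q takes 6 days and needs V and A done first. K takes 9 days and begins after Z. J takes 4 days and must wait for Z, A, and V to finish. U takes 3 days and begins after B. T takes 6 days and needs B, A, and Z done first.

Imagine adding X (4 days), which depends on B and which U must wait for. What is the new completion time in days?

Originally the job takes 30 days.
With X inserted, U now waits for max(B, X).
New critical path: V→A→B→X→U = 6+9+9+4+3 = 31 ⇒ 31 days.

31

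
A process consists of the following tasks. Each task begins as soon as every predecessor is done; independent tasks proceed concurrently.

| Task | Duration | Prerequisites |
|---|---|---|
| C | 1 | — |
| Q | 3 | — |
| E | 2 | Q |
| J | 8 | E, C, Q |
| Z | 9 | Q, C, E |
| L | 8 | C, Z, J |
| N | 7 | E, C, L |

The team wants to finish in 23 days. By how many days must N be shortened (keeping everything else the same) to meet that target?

Current finish: 29 days; target: 23.
N is on every critical path, so each day cut from N cuts the finish by one (this holds down to a finish of 23).
Need 29 − 23 = 6 days off N → N becomes 1 day, finish becomes 23.

6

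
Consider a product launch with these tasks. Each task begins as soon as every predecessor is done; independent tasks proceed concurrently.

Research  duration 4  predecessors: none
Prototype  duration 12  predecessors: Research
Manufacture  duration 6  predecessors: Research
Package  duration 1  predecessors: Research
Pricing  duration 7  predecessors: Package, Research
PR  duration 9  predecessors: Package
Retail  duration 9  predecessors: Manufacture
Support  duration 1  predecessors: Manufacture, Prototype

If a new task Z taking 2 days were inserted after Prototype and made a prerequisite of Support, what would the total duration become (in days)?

19

Originally the project takes 19 days.
With Z inserted, Support now waits for max(Manufacture, Prototype, Z).
New critical path: Research→Prototype→Z→Support = 4+12+2+1 = 19 ⇒ 19 days.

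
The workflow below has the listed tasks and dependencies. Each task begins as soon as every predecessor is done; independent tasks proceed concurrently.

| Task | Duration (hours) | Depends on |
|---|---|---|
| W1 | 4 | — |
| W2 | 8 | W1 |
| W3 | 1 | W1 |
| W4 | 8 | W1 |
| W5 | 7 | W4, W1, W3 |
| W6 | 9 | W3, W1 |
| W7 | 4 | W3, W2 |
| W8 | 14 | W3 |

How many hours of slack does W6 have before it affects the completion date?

Critical path: W1→W3→W8 = 4+1+14 = 19, so the finish is 19 hours.
Longest path through W6: 14 hours (earliest finish 14, latest finish 19).
Slack of W6 = 10 − 5 = 5 hours.

5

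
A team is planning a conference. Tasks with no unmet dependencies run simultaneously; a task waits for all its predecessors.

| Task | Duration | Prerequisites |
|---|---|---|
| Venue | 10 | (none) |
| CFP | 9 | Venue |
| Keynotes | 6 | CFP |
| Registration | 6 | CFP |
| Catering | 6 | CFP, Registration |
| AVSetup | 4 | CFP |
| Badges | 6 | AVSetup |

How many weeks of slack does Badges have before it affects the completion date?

Venue→CFP→Registration→Catering = 10+9+6+6 = 31 sets the makespan at 31 weeks.
Badges finishes as early as 29 and must finish by 31.
Float = 31 − 29 = 2.

2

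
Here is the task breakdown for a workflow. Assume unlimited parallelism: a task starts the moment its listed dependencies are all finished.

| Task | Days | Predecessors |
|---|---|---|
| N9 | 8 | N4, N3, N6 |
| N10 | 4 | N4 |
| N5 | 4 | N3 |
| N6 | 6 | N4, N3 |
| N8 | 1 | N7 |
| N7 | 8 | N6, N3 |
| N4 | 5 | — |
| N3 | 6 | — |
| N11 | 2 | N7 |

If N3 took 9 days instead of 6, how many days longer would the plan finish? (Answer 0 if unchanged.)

3

Critical path before the change: N3→N6→N7→N11 = 6+6+8+2 = 22 giving 22 days.
N3 lies on that path, so at 9 days the path becomes 25 days.
That remains the longest chain; total 25 days.
Change in finish: 25 − 22 = +3 days.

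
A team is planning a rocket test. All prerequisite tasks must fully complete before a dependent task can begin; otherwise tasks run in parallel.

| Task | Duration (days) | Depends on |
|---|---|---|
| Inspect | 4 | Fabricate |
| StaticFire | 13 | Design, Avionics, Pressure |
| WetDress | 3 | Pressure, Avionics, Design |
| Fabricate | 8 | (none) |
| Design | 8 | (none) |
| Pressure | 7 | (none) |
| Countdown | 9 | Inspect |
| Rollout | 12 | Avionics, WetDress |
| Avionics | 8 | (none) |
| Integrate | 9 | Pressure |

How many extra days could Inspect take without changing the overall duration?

2

Critical path: Design→WetDress→Rollout = 8+3+12 = 23, so the finish is 23 days.
Inspect finishes as early as 12 and must finish by 14.
Slack of Inspect = 10 − 8 = 2 days.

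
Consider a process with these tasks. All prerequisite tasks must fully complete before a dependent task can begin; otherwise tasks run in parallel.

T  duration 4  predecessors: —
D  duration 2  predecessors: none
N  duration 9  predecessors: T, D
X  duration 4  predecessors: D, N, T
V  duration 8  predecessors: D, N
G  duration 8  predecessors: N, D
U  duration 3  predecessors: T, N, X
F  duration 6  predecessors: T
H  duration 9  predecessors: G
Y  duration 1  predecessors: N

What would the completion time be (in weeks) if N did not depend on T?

28

Before: longest chain T→N→G→H = 4+9+8+9 = 30, finish 30.
Without T→N, N's earliest start moves from 4 to 2.
New critical path: D→N→G→H = 2+9+8+9 = 28 ⇒ 28 weeks.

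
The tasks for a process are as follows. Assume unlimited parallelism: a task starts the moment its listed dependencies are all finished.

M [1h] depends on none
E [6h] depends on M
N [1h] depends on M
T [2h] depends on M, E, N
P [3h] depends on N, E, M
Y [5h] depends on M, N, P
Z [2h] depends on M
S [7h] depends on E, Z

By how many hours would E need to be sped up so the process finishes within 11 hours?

4

Current finish: 15 hours; target: 11.
E is on every critical path, so each hour cut from E cuts the finish by one (this holds down to a finish of 10).
Need 15 − 11 = 4 hours off E → E becomes 2 hours, finish becomes 11.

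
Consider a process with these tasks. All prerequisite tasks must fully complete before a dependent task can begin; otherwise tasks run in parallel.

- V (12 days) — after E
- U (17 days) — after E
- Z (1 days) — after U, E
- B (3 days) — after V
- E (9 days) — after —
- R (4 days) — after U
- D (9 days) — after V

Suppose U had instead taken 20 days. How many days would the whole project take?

33

Baseline: E→U→R = 9+17+4 = 30 → 30 days.
U is on the critical path; changing it to 20 makes that path 33 days.
The critical path is still E→U→R; finish is now 33 days.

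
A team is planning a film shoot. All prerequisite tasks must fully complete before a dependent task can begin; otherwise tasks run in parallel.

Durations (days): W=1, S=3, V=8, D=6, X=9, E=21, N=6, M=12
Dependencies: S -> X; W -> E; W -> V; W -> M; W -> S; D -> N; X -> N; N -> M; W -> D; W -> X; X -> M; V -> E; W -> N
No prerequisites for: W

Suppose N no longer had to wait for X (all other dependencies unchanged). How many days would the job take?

With the dependency in place, W→S→X→N→M = 1+3+9+6+12 = 31 sets the finish at 31 days.
Without X→N, N's earliest start moves from 13 to 7.
The longest chain is now W→V→E = 1+8+21 = 30, so the job takes 30 days.

30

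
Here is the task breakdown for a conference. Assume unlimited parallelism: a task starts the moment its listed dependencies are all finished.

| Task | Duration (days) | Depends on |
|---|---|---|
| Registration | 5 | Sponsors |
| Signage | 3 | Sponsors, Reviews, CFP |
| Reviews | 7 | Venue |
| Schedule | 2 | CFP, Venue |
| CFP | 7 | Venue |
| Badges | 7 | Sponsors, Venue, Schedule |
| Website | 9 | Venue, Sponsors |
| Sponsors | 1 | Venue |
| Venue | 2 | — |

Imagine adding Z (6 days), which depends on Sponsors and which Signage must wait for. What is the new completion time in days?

18

Originally the schedule takes 18 days.
With Z inserted, Signage now waits for max(Sponsors, Reviews, CFP, Z).
New critical path: Venue→CFP→Schedule→Badges = 2+7+2+7 = 18 ⇒ 18 days.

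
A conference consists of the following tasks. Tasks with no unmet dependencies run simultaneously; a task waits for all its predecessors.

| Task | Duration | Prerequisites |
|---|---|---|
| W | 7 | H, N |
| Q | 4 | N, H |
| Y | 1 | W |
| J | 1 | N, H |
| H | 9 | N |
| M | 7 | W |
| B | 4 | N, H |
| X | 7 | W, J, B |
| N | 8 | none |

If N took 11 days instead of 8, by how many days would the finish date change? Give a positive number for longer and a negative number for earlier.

Baseline: N→H→W→X = 8+9+7+7 = 31 → 31 days.
Since N is critical, the +3 change carries straight to that chain (now 34 days).
No other chain overtakes it, so the finish is 34 days.
Change in finish: 34 − 31 = +3 days.

3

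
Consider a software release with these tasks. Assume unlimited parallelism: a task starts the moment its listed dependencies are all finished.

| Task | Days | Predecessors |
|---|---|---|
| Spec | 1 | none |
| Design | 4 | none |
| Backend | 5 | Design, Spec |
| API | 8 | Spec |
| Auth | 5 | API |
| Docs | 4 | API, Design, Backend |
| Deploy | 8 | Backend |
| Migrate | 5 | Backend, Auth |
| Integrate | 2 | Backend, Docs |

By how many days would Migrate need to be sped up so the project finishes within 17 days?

2

Current finish: 19 days; target: 17.
Migrate is on every critical path, so each day cut from Migrate cuts the finish by one (this holds down to a finish of 17).
Need 19 − 17 = 2 days off Migrate → Migrate becomes 3 days, finish becomes 17.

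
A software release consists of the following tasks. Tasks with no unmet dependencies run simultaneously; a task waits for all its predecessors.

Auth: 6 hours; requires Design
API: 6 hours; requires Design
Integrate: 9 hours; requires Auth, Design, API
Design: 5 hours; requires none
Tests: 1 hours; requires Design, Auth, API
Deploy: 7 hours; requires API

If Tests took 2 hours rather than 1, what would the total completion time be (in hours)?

Critical path before the change: Design→API→Integrate = 5+6+9 = 20 giving 20 hours.
Tests has 8 hours of float (longest path through it is 12).
The critical path is still Design→API→Integrate; finish is now 20 hours.

20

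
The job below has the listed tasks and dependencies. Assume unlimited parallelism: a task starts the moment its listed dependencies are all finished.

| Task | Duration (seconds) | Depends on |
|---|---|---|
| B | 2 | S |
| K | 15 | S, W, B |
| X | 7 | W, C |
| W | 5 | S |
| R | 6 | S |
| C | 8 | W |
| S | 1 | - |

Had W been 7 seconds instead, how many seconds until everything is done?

The binding path is S→W→K = 1+5+15 = 21; finish at 21 seconds.
W lies on that path, so at 7 seconds the path becomes 23 seconds.
No other chain overtakes it, so the finish is 23 seconds.

23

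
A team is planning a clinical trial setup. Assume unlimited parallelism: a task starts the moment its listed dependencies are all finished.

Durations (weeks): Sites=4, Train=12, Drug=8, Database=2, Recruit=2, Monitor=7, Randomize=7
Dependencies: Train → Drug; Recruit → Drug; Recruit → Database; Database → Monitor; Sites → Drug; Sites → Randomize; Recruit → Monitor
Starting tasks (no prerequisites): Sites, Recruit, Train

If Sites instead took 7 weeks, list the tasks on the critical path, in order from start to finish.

Actual critical path: Train→Drug = 12+8 = 20 ⇒ 20 weeks.
Sites has 8 weeks of float (longest path through it is 12).
No other chain overtakes it, so the finish is 20 weeks.

Train, Drug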